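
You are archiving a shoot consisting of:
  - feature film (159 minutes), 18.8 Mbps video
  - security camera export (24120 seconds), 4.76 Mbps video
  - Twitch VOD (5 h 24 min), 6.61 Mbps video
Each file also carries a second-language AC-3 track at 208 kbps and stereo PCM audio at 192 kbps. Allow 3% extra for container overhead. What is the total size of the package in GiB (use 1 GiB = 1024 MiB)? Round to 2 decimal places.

Audio total: 208 + 192 = 400 kbps = 0.400 Mbps.
feature film: 19.200 Mbps × 9540 s × 1.03 = 188663.0 Mb
security camera export: 5.160 Mbps × 24120 s × 1.03 = 128193.0 Mb
Twitch VOD: 7.010 Mbps × 19440 s × 1.03 = 140362.6 Mb
Total: 457218.6 Mb = 57152.3 MB.
= 53.23 GiB.

53.23 GiB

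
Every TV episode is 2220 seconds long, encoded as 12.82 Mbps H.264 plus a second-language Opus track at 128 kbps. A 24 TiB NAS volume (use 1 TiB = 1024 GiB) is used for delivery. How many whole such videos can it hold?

7344

Audio: 128 kbps = 0.128 Mbps.
Total bitrate: 12.948 Mbps.
Per item: 12.948 Mbps × 2220 s = 28,745 Mb = 3,593 MB.
Capacity: 24 TiB = 211,106,233 Mb; 7344.22 items → 7344 complete.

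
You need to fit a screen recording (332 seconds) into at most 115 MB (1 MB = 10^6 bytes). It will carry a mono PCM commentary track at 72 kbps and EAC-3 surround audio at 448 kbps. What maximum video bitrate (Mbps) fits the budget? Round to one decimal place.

2.3 Mbps

Budget: 115 MB = 920.0 Mb.
Total bitrate budget: 920.0 Mb / 332 s = 2.771 Mbps.
Audio total: 72 + 448 = 520 kbps = 0.520 Mbps.
Video: 2.771 − 0.520 = 2.251 Mbps.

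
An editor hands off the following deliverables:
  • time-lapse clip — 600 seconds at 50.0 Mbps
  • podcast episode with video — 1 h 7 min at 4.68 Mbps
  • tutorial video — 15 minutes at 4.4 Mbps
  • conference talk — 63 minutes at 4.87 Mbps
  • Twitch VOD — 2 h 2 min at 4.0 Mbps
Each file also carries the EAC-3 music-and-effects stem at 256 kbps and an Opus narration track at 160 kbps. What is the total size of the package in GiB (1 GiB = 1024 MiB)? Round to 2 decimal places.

12.50 GiB

Audio total: 256 + 160 = 416 kbps = 0.416 Mbps.
time-lapse clip: 50.416 Mbps × 600 s = 30249.6 Mb
podcast episode with video: 5.096 Mbps × 4020 s = 20485.9 Mb
tutorial video: 4.816 Mbps × 900 s = 4334.4 Mb
conference talk: 5.286 Mbps × 3780 s = 19981.1 Mb
Twitch VOD: 4.416 Mbps × 7320 s = 32325.1 Mb
Total: 107376.1 Mb = 13422.0 MB.
= 12.50 GiB.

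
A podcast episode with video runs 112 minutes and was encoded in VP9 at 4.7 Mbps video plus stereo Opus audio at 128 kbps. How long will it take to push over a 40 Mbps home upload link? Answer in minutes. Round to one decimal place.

13.5 minutes

112 min = 6720 s
Audio: 128 kbps = 0.128 Mbps.
Total bitrate: 4.828 Mbps.
File: 4.828 Mbps × 6720 s = 32444.2 Mb.
At 40 Mbps: 32444.2 / 40 = 811.1 s ≈ 13.5 minutes.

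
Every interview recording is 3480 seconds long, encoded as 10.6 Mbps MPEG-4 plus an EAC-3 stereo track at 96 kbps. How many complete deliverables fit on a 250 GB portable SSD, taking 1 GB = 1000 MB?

53

Audio: 96 kbps = 0.096 Mbps.
Total bitrate: 10.696 Mbps.
Per item: 10.696 Mbps × 3480 s = 37,222 Mb = 4,653 MB.
Capacity: 250 GB = 2,000,000 Mb; 53.73 items → 53 complete.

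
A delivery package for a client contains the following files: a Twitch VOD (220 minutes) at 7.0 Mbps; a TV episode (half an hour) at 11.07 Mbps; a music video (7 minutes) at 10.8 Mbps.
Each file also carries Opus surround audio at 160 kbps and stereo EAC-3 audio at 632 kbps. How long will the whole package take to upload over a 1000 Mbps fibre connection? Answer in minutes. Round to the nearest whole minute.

Audio total: 160 + 632 = 792 kbps = 0.792 Mbps.
Twitch VOD: 7.792 Mbps × 13200 s = 102854.4 Mb
TV episode: 11.862 Mbps × 1800 s = 21351.6 Mb
music video: 11.592 Mbps × 420 s = 4868.6 Mb
Total: 129074.6 Mb = 16134.3 MB.
At 1000 Mbps: 129074.6 / 1000 = 129 s ≈ 2.15 minutes.

2 minutes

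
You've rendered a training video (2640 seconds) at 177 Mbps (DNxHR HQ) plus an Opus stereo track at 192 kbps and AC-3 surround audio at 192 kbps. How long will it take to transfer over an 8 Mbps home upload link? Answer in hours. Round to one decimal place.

16.3 hours

Audio total: 192 + 192 = 384 kbps = 0.384 Mbps.
Total bitrate: 177.384 Mbps.
File: 177.384 Mbps × 2640 s = 468293.8 Mb.
At 8 Mbps: 468293.8 / 8 = 58536.7 s ≈ 16.3 hours.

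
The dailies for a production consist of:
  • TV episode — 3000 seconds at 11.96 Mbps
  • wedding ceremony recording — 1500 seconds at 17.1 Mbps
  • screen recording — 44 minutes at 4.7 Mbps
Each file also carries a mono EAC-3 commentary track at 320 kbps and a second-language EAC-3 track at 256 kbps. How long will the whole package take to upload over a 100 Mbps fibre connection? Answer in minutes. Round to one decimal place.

13.0 minutes

Audio total: 320 + 256 = 576 kbps = 0.576 Mbps.
TV episode: 12.536 Mbps × 3000 s = 37608.0 Mb
wedding ceremony recording: 17.676 Mbps × 1500 s = 26514.0 Mb
screen recording: 5.276 Mbps × 2640 s = 13928.6 Mb
Total: 78050.6 Mb = 9756.3 MB.
At 100 Mbps: 78050.6 / 100 = 781 s ≈ 13 minutes.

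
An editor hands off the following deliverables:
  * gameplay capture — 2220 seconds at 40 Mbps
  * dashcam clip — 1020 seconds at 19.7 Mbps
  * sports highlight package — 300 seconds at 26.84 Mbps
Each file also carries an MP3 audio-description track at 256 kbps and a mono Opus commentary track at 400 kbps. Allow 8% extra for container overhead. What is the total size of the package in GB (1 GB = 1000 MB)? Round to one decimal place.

Audio total: 256 + 400 = 656 kbps = 0.656 Mbps.
gameplay capture: 40.656 Mbps × 2220 s × 1.08 = 97476.8 Mb
dashcam clip: 20.356 Mbps × 1020 s × 1.08 = 22424.2 Mb
sports highlight package: 27.496 Mbps × 300 s × 1.08 = 8908.7 Mb
Total: 128809.7 Mb = 16101.2 MB.
= 16.10 GB.

16.1 GB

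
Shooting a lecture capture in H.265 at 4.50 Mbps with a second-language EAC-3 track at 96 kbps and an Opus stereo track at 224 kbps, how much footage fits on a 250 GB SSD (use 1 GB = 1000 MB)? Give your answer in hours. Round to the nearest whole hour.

Audio total: 96 + 224 = 320 kbps = 0.320 Mbps.
Total bitrate: 4.50 + 0.320 = 4.820 Mbps.
Capacity: 250 GB = 2,000,000 Mb.
Recording time: 2,000,000 / 4.820 = 414,938 s ≈ 115 hours.

115 hours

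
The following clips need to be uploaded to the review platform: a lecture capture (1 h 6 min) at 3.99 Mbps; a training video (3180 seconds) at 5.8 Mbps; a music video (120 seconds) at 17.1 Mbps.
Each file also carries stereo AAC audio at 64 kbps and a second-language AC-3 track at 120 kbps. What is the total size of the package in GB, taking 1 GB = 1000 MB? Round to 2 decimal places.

Audio total: 64 + 120 = 184 kbps = 0.184 Mbps.
lecture capture: 4.174 Mbps × 3960 s = 16529.0 Mb
training video: 5.984 Mbps × 3180 s = 19029.1 Mb
music video: 17.284 Mbps × 120 s = 2074.1 Mb
Total: 37632.2 Mb = 4704.0 MB.
= 4.704 GB.

4.70 GB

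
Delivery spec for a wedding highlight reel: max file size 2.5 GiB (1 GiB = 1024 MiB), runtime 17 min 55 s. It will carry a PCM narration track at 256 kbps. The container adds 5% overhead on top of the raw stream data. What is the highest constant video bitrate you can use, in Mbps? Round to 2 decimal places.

Budget: 2.5 GiB = 21474.8 Mb.
Stream payload after overhead: 21474.8 / 1.05 = 20452.2 Mb.
17 min 55 s = 1075 s
Total bitrate budget: 20452.2 Mb / 1075 s = 19.025 Mbps.
Audio: 256 kbps = 0.256 Mbps.
Video: 19.025 − 0.256 = 18.769 Mbps.

18.77 Mbps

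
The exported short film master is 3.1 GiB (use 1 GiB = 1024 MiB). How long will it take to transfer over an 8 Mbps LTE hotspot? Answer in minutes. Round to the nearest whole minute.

55 minutes

File: 3.1 GiB = 26628.8 Mb.
At 8 Mbps: 26628.8 / 8 = 3328.6 s ≈ 55.5 minutes.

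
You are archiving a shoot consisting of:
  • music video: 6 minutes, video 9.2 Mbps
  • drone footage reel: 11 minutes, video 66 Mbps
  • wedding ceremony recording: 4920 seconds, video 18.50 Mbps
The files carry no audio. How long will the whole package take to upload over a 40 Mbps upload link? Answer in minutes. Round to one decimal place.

57.5 minutes

music video: 9.200 Mbps × 360 s = 3312.0 Mb
drone footage reel: 66.000 Mbps × 660 s = 43560.0 Mb
wedding ceremony recording: 18.500 Mbps × 4920 s = 91020.0 Mb
Total: 137892.0 Mb = 17236.5 MB.
At 40 Mbps: 137892.0 / 40 = 3447 s ≈ 57.5 minutes.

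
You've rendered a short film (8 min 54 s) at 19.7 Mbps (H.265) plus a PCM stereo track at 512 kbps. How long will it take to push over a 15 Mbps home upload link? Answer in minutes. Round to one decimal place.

12.0 minutes

8 min 54 s = 534 s
Audio: 512 kbps = 0.512 Mbps.
Total bitrate: 20.212 Mbps.
File: 20.212 Mbps × 534 s = 10793.2 Mb.
At 15 Mbps: 10793.2 / 15 = 719.5 s ≈ 12 minutes.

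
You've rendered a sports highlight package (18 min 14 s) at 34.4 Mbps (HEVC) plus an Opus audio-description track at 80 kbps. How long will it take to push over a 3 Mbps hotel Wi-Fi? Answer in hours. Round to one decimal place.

3.5 hours

18 min 14 s = 1094 s
Audio: 80 kbps = 0.080 Mbps.
Total bitrate: 34.480 Mbps.
File: 34.480 Mbps × 1094 s = 37721.1 Mb.
At 3 Mbps: 37721.1 / 3 = 12573.7 s ≈ 3.49 hours.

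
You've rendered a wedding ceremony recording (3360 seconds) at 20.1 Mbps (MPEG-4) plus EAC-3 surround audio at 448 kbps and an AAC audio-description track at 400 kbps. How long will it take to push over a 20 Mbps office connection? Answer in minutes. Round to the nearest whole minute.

59 minutes

Audio total: 448 + 400 = 848 kbps = 0.848 Mbps.
Total bitrate: 20.948 Mbps.
File: 20.948 Mbps × 3360 s = 70385.3 Mb.
At 20 Mbps: 70385.3 / 20 = 3519.3 s ≈ 58.7 minutes.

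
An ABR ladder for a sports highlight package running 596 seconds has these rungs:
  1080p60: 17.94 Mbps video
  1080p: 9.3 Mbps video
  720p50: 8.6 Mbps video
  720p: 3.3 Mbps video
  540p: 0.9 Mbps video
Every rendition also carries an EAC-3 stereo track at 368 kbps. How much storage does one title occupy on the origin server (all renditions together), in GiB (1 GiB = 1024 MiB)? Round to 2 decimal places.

2.91 GiB

Audio: 368 kbps = 0.368 Mbps.
Sum of rendition bitrates: (17.94+0.368) + (9.3+0.368) + (8.6+0.368) + (3.3+0.368) + (0.9+0.368) = 41.880 Mbps.
× 596 s = 24,960 Mb = 3,120 MB = 2.906 GiB.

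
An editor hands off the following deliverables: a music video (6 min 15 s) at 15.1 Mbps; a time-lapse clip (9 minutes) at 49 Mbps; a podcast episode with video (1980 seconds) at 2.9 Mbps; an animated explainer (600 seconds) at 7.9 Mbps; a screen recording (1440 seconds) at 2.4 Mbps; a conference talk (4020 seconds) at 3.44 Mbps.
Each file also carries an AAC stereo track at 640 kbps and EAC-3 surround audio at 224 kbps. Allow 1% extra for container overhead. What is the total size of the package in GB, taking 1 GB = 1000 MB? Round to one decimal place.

Audio total: 640 + 224 = 864 kbps = 0.864 Mbps.
music video: 15.964 Mbps × 375 s × 1.01 = 6046.4 Mb
time-lapse clip: 49.864 Mbps × 540 s × 1.01 = 27195.8 Mb
podcast episode with video: 3.764 Mbps × 1980 s × 1.01 = 7527.2 Mb
animated explainer: 8.764 Mbps × 600 s × 1.01 = 5311.0 Mb
screen recording: 3.264 Mbps × 1440 s × 1.01 = 4747.2 Mb
conference talk: 4.304 Mbps × 4020 s × 1.01 = 17475.1 Mb
Total: 68302.7 Mb = 8537.8 MB.
= 8.538 GB.

8.5 GB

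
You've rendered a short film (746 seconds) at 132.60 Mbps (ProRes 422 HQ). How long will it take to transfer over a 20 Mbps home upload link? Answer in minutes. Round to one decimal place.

File: 132.600 Mbps × 746 s = 98919.6 Mb.
At 20 Mbps: 98919.6 / 20 = 4946.0 s ≈ 82.4 minutes.

82.4 minutes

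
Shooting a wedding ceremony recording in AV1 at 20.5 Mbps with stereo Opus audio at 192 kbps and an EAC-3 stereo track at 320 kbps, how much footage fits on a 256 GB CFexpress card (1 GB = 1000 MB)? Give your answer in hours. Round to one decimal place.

27.1 hours

Audio total: 192 + 320 = 512 kbps = 0.512 Mbps.
Total bitrate: 20.5 + 0.512 = 21.012 Mbps.
Capacity: 256 GB = 2,048,000 Mb.
Recording time: 2,048,000 / 21.012 = 97,468 s ≈ 27.1 hours.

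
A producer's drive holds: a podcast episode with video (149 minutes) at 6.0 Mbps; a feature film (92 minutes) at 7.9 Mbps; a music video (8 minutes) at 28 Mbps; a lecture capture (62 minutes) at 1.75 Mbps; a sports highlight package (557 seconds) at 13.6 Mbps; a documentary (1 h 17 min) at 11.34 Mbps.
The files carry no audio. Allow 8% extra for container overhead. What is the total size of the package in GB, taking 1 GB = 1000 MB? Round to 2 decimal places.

23.92 GB

podcast episode with video: 6.000 Mbps × 8940 s × 1.08 = 57931.2 Mb
feature film: 7.900 Mbps × 5520 s × 1.08 = 47096.6 Mb
music video: 28.000 Mbps × 480 s × 1.08 = 14515.2 Mb
lecture capture: 1.750 Mbps × 3720 s × 1.08 = 7030.8 Mb
sports highlight package: 13.600 Mbps × 557 s × 1.08 = 8181.2 Mb
documentary: 11.340 Mbps × 4620 s × 1.08 = 56582.1 Mb
Total: 191337.1 Mb = 23917.1 MB.
= 23.92 GB.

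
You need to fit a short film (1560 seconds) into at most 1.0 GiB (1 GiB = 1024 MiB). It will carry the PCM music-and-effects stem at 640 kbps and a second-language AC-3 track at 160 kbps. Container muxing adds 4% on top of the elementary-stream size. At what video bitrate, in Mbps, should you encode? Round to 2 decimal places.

Budget: 1.0 GiB = 8589.9 Mb.
Stream payload after overhead: 8589.9 / 1.04 = 8259.6 Mb.
Total bitrate budget: 8259.6 Mb / 1560 s = 5.295 Mbps.
Audio total: 640 + 160 = 800 kbps = 0.800 Mbps.
Video: 5.295 − 0.800 = 4.495 Mbps.

4.49 Mbps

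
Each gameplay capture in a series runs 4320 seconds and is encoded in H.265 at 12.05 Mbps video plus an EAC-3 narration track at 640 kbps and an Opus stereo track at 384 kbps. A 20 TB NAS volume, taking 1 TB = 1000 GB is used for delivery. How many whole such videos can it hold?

Audio total: 640 + 384 = 1024 kbps = 1.024 Mbps.
Total bitrate: 13.074 Mbps.
Per item: 13.074 Mbps × 4320 s = 56,480 Mb = 7,060 MB.
Capacity: 20 TB = 160,000,000 Mb; 2832.88 items → 2832 complete.

2832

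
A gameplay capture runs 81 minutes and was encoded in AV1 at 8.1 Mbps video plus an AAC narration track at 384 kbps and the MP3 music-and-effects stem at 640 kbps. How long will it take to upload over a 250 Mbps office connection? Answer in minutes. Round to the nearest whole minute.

81 min = 4860 s
Audio total: 384 + 640 = 1024 kbps = 1.024 Mbps.
Total bitrate: 9.124 Mbps.
File: 9.124 Mbps × 4860 s = 44342.6 Mb.
At 250 Mbps: 44342.6 / 250 = 177.4 s ≈ 2.96 minutes.

3 minutes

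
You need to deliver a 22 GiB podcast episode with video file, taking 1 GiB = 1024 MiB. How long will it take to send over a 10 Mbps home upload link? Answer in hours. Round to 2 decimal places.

File: 22 GiB = 188978.6 Mb.
At 10 Mbps: 188978.6 / 10 = 18897.9 s ≈ 5.25 hours.

5.25 hours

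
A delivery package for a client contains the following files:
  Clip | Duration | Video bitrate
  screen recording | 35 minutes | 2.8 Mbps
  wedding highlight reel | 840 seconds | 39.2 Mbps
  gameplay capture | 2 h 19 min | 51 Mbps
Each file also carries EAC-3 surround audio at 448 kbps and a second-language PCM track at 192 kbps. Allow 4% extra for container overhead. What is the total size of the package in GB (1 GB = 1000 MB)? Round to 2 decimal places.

Audio total: 448 + 192 = 640 kbps = 0.640 Mbps.
screen recording: 3.440 Mbps × 2100 s × 1.04 = 7513.0 Mb
wedding highlight reel: 39.840 Mbps × 840 s × 1.04 = 34804.2 Mb
gameplay capture: 51.640 Mbps × 8340 s × 1.04 = 447904.7 Mb
Total: 490221.9 Mb = 61277.7 MB.
= 61.28 GB.

61.28 GB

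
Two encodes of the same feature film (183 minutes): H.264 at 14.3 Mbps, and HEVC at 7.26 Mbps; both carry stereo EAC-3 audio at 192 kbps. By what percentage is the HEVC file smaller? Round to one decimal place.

183 min = 10980 s
Audio: 192 kbps = 0.192 Mbps.
H.264: 14.492 Mbps × 10980 s = 159122.2 Mb = 19.890 GB.
HEVC: 7.452 Mbps × 10980 s = 81823.0 Mb = 10.228 GB.
Reduction: (1 − 10.228/19.890) × 100 = 48.58%.

48.6%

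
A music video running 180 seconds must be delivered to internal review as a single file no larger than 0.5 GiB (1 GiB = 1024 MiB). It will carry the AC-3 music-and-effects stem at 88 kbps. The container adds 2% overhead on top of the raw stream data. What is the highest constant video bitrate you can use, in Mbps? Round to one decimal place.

23.3 Mbps

Budget: 0.5 GiB = 4295.0 Mb.
Stream payload after overhead: 4295.0 / 1.02 = 4210.8 Mb.
Total bitrate budget: 4210.8 Mb / 180 s = 23.393 Mbps.
Audio: 88 kbps = 0.088 Mbps.
Video: 23.393 − 0.088 = 23.305 Mbps.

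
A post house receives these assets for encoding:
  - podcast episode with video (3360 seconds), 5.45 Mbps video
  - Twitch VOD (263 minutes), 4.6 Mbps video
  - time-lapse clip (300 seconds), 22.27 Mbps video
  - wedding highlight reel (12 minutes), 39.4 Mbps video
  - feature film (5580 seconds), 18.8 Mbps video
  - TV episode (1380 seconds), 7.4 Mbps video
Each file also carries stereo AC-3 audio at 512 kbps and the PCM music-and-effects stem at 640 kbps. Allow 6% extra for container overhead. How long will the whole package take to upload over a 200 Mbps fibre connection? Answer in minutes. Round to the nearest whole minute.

24 minutes

Audio total: 512 + 640 = 1152 kbps = 1.152 Mbps.
podcast episode with video: 6.602 Mbps × 3360 s × 1.06 = 23513.7 Mb
Twitch VOD: 5.752 Mbps × 15780 s × 1.06 = 96212.6 Mb
time-lapse clip: 23.422 Mbps × 300 s × 1.06 = 7448.2 Mb
wedding highlight reel: 40.552 Mbps × 720 s × 1.06 = 30949.3 Mb
feature film: 19.952 Mbps × 5580 s × 1.06 = 118012.1 Mb
TV episode: 8.552 Mbps × 1380 s × 1.06 = 12509.9 Mb
Total: 288645.7 Mb = 36080.7 MB.
At 200 Mbps: 288645.7 / 200 = 1443 s ≈ 24.1 minutes.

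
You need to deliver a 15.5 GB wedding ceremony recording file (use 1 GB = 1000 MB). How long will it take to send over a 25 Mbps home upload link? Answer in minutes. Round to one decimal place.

82.7 minutes

File: 15.5 GB = 124000.0 Mb.
At 25 Mbps: 124000.0 / 25 = 4960.0 s ≈ 82.7 minutes.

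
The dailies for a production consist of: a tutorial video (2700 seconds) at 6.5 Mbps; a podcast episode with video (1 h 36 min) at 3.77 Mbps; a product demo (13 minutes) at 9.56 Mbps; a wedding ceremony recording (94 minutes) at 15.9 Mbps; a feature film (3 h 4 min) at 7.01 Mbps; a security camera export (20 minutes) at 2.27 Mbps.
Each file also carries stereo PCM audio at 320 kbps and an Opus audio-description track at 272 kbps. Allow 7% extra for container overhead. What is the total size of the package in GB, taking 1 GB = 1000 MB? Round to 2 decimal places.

31.11 GB

Audio total: 320 + 272 = 592 kbps = 0.592 Mbps.
tutorial video: 7.092 Mbps × 2700 s × 1.07 = 20488.8 Mb
podcast episode with video: 4.362 Mbps × 5760 s × 1.07 = 26883.9 Mb
product demo: 10.152 Mbps × 780 s × 1.07 = 8472.9 Mb
wedding ceremony recording: 16.492 Mbps × 5640 s × 1.07 = 99525.9 Mb
feature film: 7.602 Mbps × 11040 s × 1.07 = 89800.9 Mb
security camera export: 2.862 Mbps × 1200 s × 1.07 = 3674.8 Mb
Total: 248847.2 Mb = 31105.9 MB.
= 31.11 GB.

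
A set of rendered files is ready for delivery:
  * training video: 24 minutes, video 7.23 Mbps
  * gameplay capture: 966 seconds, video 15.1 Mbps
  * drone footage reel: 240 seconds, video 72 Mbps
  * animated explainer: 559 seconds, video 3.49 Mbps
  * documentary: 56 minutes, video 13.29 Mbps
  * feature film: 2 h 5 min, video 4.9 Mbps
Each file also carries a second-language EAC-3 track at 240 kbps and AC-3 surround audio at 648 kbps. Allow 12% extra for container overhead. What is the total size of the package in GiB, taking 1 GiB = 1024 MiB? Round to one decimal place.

Audio total: 240 + 648 = 888 kbps = 0.888 Mbps.
training video: 8.118 Mbps × 1440 s × 1.12 = 13092.7 Mb
gameplay capture: 15.988 Mbps × 966 s × 1.12 = 17297.7 Mb
drone footage reel: 72.888 Mbps × 240 s × 1.12 = 19592.3 Mb
animated explainer: 4.378 Mbps × 559 s × 1.12 = 2741.0 Mb
documentary: 14.178 Mbps × 3360 s × 1.12 = 53354.6 Mb
feature film: 5.788 Mbps × 7500 s × 1.12 = 48619.2 Mb
Total: 154697.6 Mb = 19337.2 MB.
= 18.01 GiB.

18.0 GiB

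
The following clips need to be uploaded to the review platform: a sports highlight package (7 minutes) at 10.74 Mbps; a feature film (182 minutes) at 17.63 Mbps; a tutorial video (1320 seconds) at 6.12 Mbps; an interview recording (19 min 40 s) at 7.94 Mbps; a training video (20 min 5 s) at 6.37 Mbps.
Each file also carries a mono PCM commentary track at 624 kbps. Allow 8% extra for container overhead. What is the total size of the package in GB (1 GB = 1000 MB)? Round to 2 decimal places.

31.26 GB

Audio: 624 kbps = 0.624 Mbps.
sports highlight package: 11.364 Mbps × 420 s × 1.08 = 5154.7 Mb
feature film: 18.254 Mbps × 10920 s × 1.08 = 215280.4 Mb
tutorial video: 6.744 Mbps × 1320 s × 1.08 = 9614.2 Mb
interview recording: 8.564 Mbps × 1180 s × 1.08 = 10914.0 Mb
training video: 6.994 Mbps × 1205 s × 1.08 = 9102.0 Mb
Total: 250065.3 Mb = 31258.2 MB.
= 31.26 GB.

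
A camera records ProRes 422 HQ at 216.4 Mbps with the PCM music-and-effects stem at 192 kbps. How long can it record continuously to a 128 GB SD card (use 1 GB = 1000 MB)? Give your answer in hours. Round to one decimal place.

1.3 hours

Audio: 192 kbps = 0.192 Mbps.
Total bitrate: 216.4 + 0.192 = 216.592 Mbps.
Capacity: 128 GB = 1,024,000 Mb.
Recording time: 1,024,000 / 216.592 = 4,728 s ≈ 1.31 hours.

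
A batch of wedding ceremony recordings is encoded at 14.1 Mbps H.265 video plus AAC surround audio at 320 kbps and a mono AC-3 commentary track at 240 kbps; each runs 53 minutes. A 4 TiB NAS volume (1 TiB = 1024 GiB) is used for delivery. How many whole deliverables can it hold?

754

53 min = 3180 s
Audio total: 320 + 240 = 560 kbps = 0.560 Mbps.
Total bitrate: 14.660 Mbps.
Per item: 14.660 Mbps × 3180 s = 46,619 Mb = 5,827 MB.
Capacity: 4 TiB = 35,184,372 Mb; 754.72 items → 754 complete.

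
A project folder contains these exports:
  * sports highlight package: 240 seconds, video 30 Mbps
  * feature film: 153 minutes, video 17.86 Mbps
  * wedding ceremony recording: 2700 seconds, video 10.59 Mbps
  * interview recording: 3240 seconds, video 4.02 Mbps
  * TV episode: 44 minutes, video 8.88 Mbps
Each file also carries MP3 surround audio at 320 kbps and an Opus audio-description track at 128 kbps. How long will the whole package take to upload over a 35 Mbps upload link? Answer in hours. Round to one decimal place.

1.9 hours

Audio total: 320 + 128 = 448 kbps = 0.448 Mbps.
sports highlight package: 30.448 Mbps × 240 s = 7307.5 Mb
feature film: 18.308 Mbps × 9180 s = 168067.4 Mb
wedding ceremony recording: 11.038 Mbps × 2700 s = 29802.6 Mb
interview recording: 4.468 Mbps × 3240 s = 14476.3 Mb
TV episode: 9.328 Mbps × 2640 s = 24625.9 Mb
Total: 244279.8 Mb = 30535.0 MB.
At 35 Mbps: 244279.8 / 35 = 6979 s ≈ 1.94 hours.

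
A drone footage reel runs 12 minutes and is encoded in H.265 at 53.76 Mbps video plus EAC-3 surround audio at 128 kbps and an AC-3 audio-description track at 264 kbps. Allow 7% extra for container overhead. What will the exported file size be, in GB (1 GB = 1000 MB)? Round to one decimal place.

12 min = 720 s
Audio total: 128 + 264 = 392 kbps = 0.392 Mbps.
Total bitrate: 53.76 + 0.392 = 54.152 Mbps.
Stream data: 54.152 Mbps × 720 s = 38989.4 Mb.
With 7% container overhead: ×1.07.
41,719 Mb ÷ 8 = 5,215 MB → 5.215 GB.

5.2 GB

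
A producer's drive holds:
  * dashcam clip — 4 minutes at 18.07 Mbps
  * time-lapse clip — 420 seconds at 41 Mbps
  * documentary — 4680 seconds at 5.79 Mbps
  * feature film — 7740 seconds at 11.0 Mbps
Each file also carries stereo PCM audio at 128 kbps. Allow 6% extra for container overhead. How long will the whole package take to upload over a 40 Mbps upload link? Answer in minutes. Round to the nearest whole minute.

Audio: 128 kbps = 0.128 Mbps.
dashcam clip: 18.198 Mbps × 240 s × 1.06 = 4629.6 Mb
time-lapse clip: 41.128 Mbps × 420 s × 1.06 = 18310.2 Mb
documentary: 5.918 Mbps × 4680 s × 1.06 = 29358.0 Mb
feature film: 11.128 Mbps × 7740 s × 1.06 = 91298.6 Mb
Total: 143596.3 Mb = 17949.5 MB.
At 40 Mbps: 143596.3 / 40 = 3590 s ≈ 59.8 minutes.

60 minutes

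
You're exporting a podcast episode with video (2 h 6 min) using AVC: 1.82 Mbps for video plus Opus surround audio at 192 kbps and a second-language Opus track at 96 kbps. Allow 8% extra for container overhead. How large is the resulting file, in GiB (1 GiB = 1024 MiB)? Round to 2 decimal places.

2 h 6 min = 126 min = 7560 s
Audio total: 192 + 96 = 288 kbps = 0.288 Mbps.
Total bitrate: 1.82 + 0.288 = 2.108 Mbps.
Stream data: 2.108 Mbps × 7560 s = 15936.5 Mb.
With 8% container overhead: ×1.08.
17,211 Mb = 2,151,424,800 bytes ÷ 1,073,741,824 = 2.004 GiB.

2.00 GiB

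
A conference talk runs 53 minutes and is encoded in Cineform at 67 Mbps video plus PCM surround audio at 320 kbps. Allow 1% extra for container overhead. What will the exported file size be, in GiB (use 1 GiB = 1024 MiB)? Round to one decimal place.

53 min = 3180 s
Audio: 320 kbps = 0.320 Mbps.
Total bitrate: 67 + 0.320 = 67.320 Mbps.
Stream data: 67.320 Mbps × 3180 s = 214077.6 Mb.
With 1% container overhead: ×1.01.
216,218 Mb = 27,027,297,000 bytes ÷ 1,073,741,824 = 25.17 GiB.

25.2 GiB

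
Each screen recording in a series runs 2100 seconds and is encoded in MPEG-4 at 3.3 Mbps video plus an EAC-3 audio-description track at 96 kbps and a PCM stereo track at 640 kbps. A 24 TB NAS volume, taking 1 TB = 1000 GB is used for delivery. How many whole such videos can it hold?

22653

Audio total: 96 + 640 = 736 kbps = 0.736 Mbps.
Total bitrate: 4.036 Mbps.
Per item: 4.036 Mbps × 2100 s = 8,476 Mb = 1,059 MB.
Capacity: 24 TB = 192,000,000 Mb; 22653.26 items → 22653 complete.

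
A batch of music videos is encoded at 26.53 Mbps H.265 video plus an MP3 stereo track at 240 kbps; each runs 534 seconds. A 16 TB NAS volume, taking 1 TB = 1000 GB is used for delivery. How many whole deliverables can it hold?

8954

Audio: 240 kbps = 0.240 Mbps.
Total bitrate: 26.770 Mbps.
Per item: 26.770 Mbps × 534 s = 14,295 Mb = 1,787 MB.
Capacity: 16 TB = 128,000,000 Mb; 8954.07 items → 8954 complete.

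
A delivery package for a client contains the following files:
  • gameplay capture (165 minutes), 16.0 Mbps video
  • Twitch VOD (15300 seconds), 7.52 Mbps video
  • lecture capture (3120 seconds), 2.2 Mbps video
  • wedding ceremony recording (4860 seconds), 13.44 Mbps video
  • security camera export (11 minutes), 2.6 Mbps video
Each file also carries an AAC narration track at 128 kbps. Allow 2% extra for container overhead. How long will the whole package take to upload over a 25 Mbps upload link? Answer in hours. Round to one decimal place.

Audio: 128 kbps = 0.128 Mbps.
gameplay capture: 16.128 Mbps × 9900 s × 1.02 = 162860.5 Mb
Twitch VOD: 7.648 Mbps × 15300 s × 1.02 = 119354.7 Mb
lecture capture: 2.328 Mbps × 3120 s × 1.02 = 7408.6 Mb
wedding ceremony recording: 13.568 Mbps × 4860 s × 1.02 = 67259.3 Mb
security camera export: 2.728 Mbps × 660 s × 1.02 = 1836.5 Mb
Total: 358719.6 Mb = 44840.0 MB.
At 25 Mbps: 358719.6 / 25 = 14349 s ≈ 3.99 hours.

4.0 hours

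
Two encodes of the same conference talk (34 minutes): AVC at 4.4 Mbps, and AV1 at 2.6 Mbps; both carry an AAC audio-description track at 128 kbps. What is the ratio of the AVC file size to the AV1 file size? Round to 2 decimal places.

34 min = 2040 s
Audio: 128 kbps = 0.128 Mbps.
AVC: 4.528 Mbps × 2040 s = 9237.1 Mb = 1.155 GB.
AV1: 2.728 Mbps × 2040 s = 5565.1 Mb = 0.696 GB.
Ratio: 1.155 / 0.696 = 1.660.

1.66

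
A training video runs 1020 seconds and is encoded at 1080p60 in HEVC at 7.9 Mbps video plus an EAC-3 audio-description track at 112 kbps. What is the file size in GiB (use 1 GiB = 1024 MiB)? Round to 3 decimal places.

Audio: 112 kbps = 0.112 Mbps.
Total bitrate: 7.9 + 0.112 = 8.012 Mbps.
Stream data: 8.012 Mbps × 1020 s = 8172.2 Mb.
8,172 Mb = 1,021,530,000 bytes ÷ 1,073,741,824 = 0.9514 GiB.

0.951 GiB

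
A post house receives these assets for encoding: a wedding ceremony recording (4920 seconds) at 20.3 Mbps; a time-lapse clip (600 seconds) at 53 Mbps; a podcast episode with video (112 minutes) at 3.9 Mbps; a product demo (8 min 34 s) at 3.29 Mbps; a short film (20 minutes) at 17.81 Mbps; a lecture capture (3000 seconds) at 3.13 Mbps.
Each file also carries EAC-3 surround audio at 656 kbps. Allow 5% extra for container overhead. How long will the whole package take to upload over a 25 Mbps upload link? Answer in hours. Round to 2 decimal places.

2.35 hours

Audio: 656 kbps = 0.656 Mbps.
wedding ceremony recording: 20.956 Mbps × 4920 s × 1.05 = 108258.7 Mb
time-lapse clip: 53.656 Mbps × 600 s × 1.05 = 33803.3 Mb
podcast episode with video: 4.556 Mbps × 6720 s × 1.05 = 32147.1 Mb
product demo: 3.946 Mbps × 514 s × 1.05 = 2129.7 Mb
short film: 18.466 Mbps × 1200 s × 1.05 = 23267.2 Mb
lecture capture: 3.786 Mbps × 3000 s × 1.05 = 11925.9 Mb
Total: 211531.8 Mb = 26441.5 MB.
At 25 Mbps: 211531.8 / 25 = 8461 s ≈ 2.35 hours.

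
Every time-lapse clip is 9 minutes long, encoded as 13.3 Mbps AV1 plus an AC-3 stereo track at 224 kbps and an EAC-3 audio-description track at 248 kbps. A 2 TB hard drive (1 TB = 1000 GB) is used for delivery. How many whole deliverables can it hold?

2151

9 min = 540 s
Audio total: 224 + 248 = 472 kbps = 0.472 Mbps.
Total bitrate: 13.772 Mbps.
Per item: 13.772 Mbps × 540 s = 7,437 Mb = 929.6 MB.
Capacity: 2 TB = 16,000,000 Mb; 2151.44 items → 2151 complete.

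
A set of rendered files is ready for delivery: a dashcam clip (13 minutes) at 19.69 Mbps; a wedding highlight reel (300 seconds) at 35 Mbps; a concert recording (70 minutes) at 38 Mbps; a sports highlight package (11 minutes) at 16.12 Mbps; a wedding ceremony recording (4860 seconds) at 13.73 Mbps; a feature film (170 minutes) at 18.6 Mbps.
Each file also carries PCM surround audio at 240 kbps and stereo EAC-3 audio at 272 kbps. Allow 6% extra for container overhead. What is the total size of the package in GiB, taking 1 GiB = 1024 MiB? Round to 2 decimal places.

57.17 GiB

Audio total: 240 + 272 = 512 kbps = 0.512 Mbps.
dashcam clip: 20.202 Mbps × 780 s × 1.06 = 16703.0 Mb
wedding highlight reel: 35.512 Mbps × 300 s × 1.06 = 11292.8 Mb
concert recording: 38.512 Mbps × 4200 s × 1.06 = 171455.4 Mb
sports highlight package: 16.632 Mbps × 660 s × 1.06 = 11635.7 Mb
wedding ceremony recording: 14.242 Mbps × 4860 s × 1.06 = 73369.1 Mb
feature film: 19.112 Mbps × 10200 s × 1.06 = 206638.9 Mb
Total: 491095.0 Mb = 61386.9 MB.
= 57.17 GiB.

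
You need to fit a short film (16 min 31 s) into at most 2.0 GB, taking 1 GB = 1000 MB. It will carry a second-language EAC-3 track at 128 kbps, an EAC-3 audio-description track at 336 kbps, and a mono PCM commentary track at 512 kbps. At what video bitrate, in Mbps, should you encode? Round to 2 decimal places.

Budget: 2.0 GB = 16000.0 Mb.
16 min 31 s = 991 s
Total bitrate budget: 16000.0 Mb / 991 s = 16.145 Mbps.
Audio total: 128 + 336 + 512 = 976 kbps = 0.976 Mbps.
Video: 16.145 − 0.976 = 15.169 Mbps.

15.17 Mbps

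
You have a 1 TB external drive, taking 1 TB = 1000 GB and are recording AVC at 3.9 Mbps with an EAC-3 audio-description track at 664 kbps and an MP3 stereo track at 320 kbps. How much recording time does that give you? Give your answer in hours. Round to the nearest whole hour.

Audio total: 664 + 320 = 984 kbps = 0.984 Mbps.
Total bitrate: 3.9 + 0.984 = 4.884 Mbps.
Capacity: 1 TB = 8,000,000 Mb.
Recording time: 8,000,000 / 4.884 = 1,638,002 s ≈ 455 hours.

455 hours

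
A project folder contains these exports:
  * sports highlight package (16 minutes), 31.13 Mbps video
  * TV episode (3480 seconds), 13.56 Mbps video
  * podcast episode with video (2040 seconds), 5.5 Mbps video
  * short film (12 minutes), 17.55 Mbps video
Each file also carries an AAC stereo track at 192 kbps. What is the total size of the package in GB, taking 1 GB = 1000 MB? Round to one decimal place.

12.8 GB

Audio: 192 kbps = 0.192 Mbps.
sports highlight package: 31.322 Mbps × 960 s = 30069.1 Mb
TV episode: 13.752 Mbps × 3480 s = 47857.0 Mb
podcast episode with video: 5.692 Mbps × 2040 s = 11611.7 Mb
short film: 17.742 Mbps × 720 s = 12774.2 Mb
Total: 102312.0 Mb = 12789.0 MB.
= 12.79 GB.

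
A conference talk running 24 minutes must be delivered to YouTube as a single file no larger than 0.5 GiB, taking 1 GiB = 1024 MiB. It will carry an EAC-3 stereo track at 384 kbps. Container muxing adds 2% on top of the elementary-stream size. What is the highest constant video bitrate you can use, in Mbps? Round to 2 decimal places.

2.54 Mbps

Budget: 0.5 GiB = 4295.0 Mb.
Stream payload after overhead: 4295.0 / 1.02 = 4210.8 Mb.
24 min = 1440 s
Total bitrate budget: 4210.8 Mb / 1440 s = 2.924 Mbps.
Audio: 384 kbps = 0.384 Mbps.
Video: 2.924 − 0.384 = 2.540 Mbps.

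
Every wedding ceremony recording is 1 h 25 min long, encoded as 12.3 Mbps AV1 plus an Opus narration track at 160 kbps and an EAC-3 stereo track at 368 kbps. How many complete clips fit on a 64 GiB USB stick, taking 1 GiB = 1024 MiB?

1 h 25 min = 85 min = 5100 s
Audio total: 160 + 368 = 528 kbps = 0.528 Mbps.
Total bitrate: 12.828 Mbps.
Per item: 12.828 Mbps × 5100 s = 65,423 Mb = 8,178 MB.
Capacity: 64 GiB = 549,756 Mb; 8.40 items → 8 complete.

8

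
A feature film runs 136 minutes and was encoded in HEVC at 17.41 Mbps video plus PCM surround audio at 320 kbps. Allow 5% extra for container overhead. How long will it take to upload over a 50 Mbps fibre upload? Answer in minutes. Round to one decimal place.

50.6 minutes

136 min = 8160 s
Audio: 320 kbps = 0.320 Mbps.
Total bitrate: 17.730 Mbps.
File: 17.730 Mbps × 8160 s = 144676.8 Mb.
With 5% container overhead: ×1.05. → 151910.6 Mb.
At 50 Mbps: 151910.6 / 50 = 3038.2 s ≈ 50.6 minutes.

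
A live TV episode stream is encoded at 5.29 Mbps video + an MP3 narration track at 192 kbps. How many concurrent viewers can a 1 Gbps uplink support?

Audio: 192 kbps = 0.192 Mbps.
Per-viewer media rate: 5.482 Mbps.
1 Gbps = 1,000 Mbps; 1,000 / 5.482 = 182.42 → 182 viewers.

182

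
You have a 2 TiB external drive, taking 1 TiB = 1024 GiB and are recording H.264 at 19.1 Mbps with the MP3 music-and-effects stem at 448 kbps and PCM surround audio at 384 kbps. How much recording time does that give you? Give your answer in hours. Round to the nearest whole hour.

Audio total: 448 + 384 = 832 kbps = 0.832 Mbps.
Total bitrate: 19.1 + 0.832 = 19.932 Mbps.
Capacity: 2 TiB = 17,592,186 Mb.
Recording time: 17,592,186 / 19.932 = 882,610 s ≈ 245 hours.

245 hours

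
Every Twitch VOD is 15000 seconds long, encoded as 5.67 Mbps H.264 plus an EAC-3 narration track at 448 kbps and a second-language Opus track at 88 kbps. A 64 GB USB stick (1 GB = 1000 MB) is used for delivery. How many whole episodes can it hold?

5

Audio total: 448 + 88 = 536 kbps = 0.536 Mbps.
Total bitrate: 6.206 Mbps.
Per item: 6.206 Mbps × 15000 s = 93,090 Mb = 11,636 MB.
Capacity: 64 GB = 512,000 Mb; 5.50 items → 5 complete.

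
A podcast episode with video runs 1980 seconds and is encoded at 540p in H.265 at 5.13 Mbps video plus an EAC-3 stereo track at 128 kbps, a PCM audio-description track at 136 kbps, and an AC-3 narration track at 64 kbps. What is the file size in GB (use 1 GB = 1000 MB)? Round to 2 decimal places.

Audio total: 128 + 136 + 64 = 328 kbps = 0.328 Mbps.
Total bitrate: 5.13 + 0.328 = 5.458 Mbps.
Stream data: 5.458 Mbps × 1980 s = 10806.8 Mb.
10,807 Mb ÷ 8 = 1,351 MB → 1.351 GB.

1.35 GB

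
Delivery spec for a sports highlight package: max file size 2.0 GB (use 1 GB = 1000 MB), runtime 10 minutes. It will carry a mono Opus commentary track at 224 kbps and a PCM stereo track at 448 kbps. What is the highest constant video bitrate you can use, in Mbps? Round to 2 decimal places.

25.99 Mbps

Budget: 2.0 GB = 16000.0 Mb.
10 min = 600 s
Total bitrate budget: 16000.0 Mb / 600 s = 26.667 Mbps.
Audio total: 224 + 448 = 672 kbps = 0.672 Mbps.
Video: 26.667 − 0.672 = 25.995 Mbps.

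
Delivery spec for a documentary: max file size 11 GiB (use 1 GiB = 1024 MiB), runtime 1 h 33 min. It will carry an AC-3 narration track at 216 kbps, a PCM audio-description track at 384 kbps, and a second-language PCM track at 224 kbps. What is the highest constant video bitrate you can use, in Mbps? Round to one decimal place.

16.1 Mbps

Budget: 11 GiB = 94489.3 Mb.
1 h 33 min = 93 min = 5580 s
Total bitrate budget: 94489.3 Mb / 5580 s = 16.934 Mbps.
Audio total: 216 + 384 + 224 = 824 kbps = 0.824 Mbps.
Video: 16.934 − 0.824 = 16.110 Mbps.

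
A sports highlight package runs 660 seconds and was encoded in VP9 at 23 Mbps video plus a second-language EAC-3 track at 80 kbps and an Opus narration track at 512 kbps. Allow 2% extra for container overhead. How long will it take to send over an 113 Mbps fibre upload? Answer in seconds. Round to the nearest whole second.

Audio total: 80 + 512 = 592 kbps = 0.592 Mbps.
Total bitrate: 23.592 Mbps.
File: 23.592 Mbps × 660 s = 15570.7 Mb.
With 2% container overhead: ×1.02. → 15882.1 Mb.
At 113 Mbps: 15882.1 / 113 = 140.5 s ≈ 141 seconds.

141 seconds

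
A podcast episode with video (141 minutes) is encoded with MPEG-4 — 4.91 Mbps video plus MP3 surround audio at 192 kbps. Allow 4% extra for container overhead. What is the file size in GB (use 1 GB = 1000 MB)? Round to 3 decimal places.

5.611 GB

141 min = 8460 s
Audio: 192 kbps = 0.192 Mbps.
Total bitrate: 4.91 + 0.192 = 5.102 Mbps.
Stream data: 5.102 Mbps × 8460 s = 43162.9 Mb.
With 4% container overhead: ×1.04.
44,889 Mb ÷ 8 = 5,611 MB → 5.611 GB.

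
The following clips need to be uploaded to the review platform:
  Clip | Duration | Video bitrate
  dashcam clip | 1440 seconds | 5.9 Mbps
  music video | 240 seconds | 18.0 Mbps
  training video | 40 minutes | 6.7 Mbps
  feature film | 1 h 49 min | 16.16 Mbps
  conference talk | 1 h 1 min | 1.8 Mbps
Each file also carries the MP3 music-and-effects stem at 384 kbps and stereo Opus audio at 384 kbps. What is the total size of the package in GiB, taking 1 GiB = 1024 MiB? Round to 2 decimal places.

Audio total: 384 + 384 = 768 kbps = 0.768 Mbps.
dashcam clip: 6.668 Mbps × 1440 s = 9601.9 Mb
music video: 18.768 Mbps × 240 s = 4504.3 Mb
training video: 7.468 Mbps × 2400 s = 17923.2 Mb
feature film: 16.928 Mbps × 6540 s = 110709.1 Mb
conference talk: 2.568 Mbps × 3660 s = 9398.9 Mb
Total: 152137.4 Mb = 19017.2 MB.
= 17.71 GiB.

17.71 GiB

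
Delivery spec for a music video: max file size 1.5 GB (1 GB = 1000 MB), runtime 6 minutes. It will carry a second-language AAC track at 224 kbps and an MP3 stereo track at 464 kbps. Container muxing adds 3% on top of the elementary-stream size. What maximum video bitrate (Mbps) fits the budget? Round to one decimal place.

Budget: 1.5 GB = 12000.0 Mb.
Stream payload after overhead: 12000.0 / 1.03 = 11650.5 Mb.
6 min = 360 s
Total bitrate budget: 11650.5 Mb / 360 s = 32.362 Mbps.
Audio total: 224 + 464 = 688 kbps = 0.688 Mbps.
Video: 32.362 − 0.688 = 31.674 Mbps.

31.7 Mbps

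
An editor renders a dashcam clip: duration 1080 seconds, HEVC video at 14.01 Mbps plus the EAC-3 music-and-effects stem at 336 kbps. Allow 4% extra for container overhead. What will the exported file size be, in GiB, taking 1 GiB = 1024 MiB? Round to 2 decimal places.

1.88 GiB

Audio: 336 kbps = 0.336 Mbps.
Total bitrate: 14.01 + 0.336 = 14.346 Mbps.
Stream data: 14.346 Mbps × 1080 s = 15493.7 Mb.
With 4% container overhead: ×1.04.
16,113 Mb = 2,014,178,400 bytes ÷ 1,073,741,824 = 1.876 GiB.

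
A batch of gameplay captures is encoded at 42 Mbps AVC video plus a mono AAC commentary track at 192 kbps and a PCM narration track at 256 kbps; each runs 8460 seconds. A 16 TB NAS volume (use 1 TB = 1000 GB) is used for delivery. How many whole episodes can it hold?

Audio total: 192 + 256 = 448 kbps = 0.448 Mbps.
Total bitrate: 42.448 Mbps.
Per item: 42.448 Mbps × 8460 s = 359,110 Mb = 44,889 MB.
Capacity: 16 TB = 128,000,000 Mb; 356.44 items → 356 complete.

356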